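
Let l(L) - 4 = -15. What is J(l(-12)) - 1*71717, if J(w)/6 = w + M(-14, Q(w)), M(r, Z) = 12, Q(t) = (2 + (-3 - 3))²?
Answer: -71711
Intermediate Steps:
l(L) = -11 (l(L) = 4 - 15 = -11)
Q(t) = 16 (Q(t) = (2 - 6)² = (-4)² = 16)
J(w) = 72 + 6*w (J(w) = 6*(w + 12) = 6*(12 + w) = 72 + 6*w)
J(l(-12)) - 1*71717 = (72 + 6*(-11)) - 1*71717 = (72 - 66) - 71717 = 6 - 71717 = -71711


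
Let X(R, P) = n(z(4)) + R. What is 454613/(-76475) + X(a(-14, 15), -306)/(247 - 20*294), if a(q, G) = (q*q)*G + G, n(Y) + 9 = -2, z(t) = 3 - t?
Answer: -146630391/22672825 ≈ -6.4672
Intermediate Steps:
n(Y) = -11 (n(Y) = -9 - 2 = -11)
a(q, G) = G + G*q**2 (a(q, G) = q**2*G + G = G*q**2 + G = G + G*q**2)
X(R, P) = -11 + R
454613/(-76475) + X(a(-14, 15), -306)/(247 - 20*294) = 454613/(-76475) + (-11 + 15*(1 + (-14)**2))/(247 - 20*294) = 454613*(-1/76475) + (-11 + 15*(1 + 196))/(247 - 5880) = -23927/4025 + (-11 + 15*197)/(-5633) = -23927/4025 + (-11 + 2955)*(-1/5633) = -23927/4025 + 2944*(-1/5633) = -23927/4025 - 2944/5633 = -146630391/22672825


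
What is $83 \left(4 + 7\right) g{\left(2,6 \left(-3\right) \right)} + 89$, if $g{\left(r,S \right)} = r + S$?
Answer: $-14519$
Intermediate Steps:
$g{\left(r,S \right)} = S + r$
$83 \left(4 + 7\right) g{\left(2,6 \left(-3\right) \right)} + 89 = 83 \left(4 + 7\right) \left(6 \left(-3\right) + 2\right) + 89 = 83 \cdot 11 \left(-18 + 2\right) + 89 = 83 \cdot 11 \left(-16\right) + 89 = 83 \left(-176\right) + 89 = -14608 + 89 = -14519$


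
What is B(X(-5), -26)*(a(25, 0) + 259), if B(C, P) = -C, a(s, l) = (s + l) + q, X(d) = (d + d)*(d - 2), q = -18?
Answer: -18620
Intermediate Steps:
X(d) = 2*d*(-2 + d) (X(d) = (2*d)*(-2 + d) = 2*d*(-2 + d))
a(s, l) = -18 + l + s (a(s, l) = (s + l) - 18 = (l + s) - 18 = -18 + l + s)
B(X(-5), -26)*(a(25, 0) + 259) = (-2*(-5)*(-2 - 5))*((-18 + 0 + 25) + 259) = (-2*(-5)*(-7))*(7 + 259) = -1*70*266 = -70*266 = -18620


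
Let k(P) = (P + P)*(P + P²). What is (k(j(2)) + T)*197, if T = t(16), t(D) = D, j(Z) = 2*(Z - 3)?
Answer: 1576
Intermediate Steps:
j(Z) = -6 + 2*Z (j(Z) = 2*(-3 + Z) = -6 + 2*Z)
k(P) = 2*P*(P + P²) (k(P) = (2*P)*(P + P²) = 2*P*(P + P²))
T = 16
(k(j(2)) + T)*197 = (2*(-6 + 2*2)²*(1 + (-6 + 2*2)) + 16)*197 = (2*(-6 + 4)²*(1 + (-6 + 4)) + 16)*197 = (2*(-2)²*(1 - 2) + 16)*197 = (2*4*(-1) + 16)*197 = (-8 + 16)*197 = 8*197 = 1576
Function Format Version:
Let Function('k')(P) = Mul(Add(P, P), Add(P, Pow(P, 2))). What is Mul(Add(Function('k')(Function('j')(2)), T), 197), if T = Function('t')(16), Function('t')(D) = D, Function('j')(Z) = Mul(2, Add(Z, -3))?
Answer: 1576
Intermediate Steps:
Function('j')(Z) = Add(-6, Mul(2, Z)) (Function('j')(Z) = Mul(2, Add(-3, Z)) = Add(-6, Mul(2, Z)))
Function('k')(P) = Mul(2, P, Add(P, Pow(P, 2))) (Function('k')(P) = Mul(Mul(2, P), Add(P, Pow(P, 2))) = Mul(2, P, Add(P, Pow(P, 2))))
T = 16
Mul(Add(Function('k')(Function('j')(2)), T), 197) = Mul(Add(Mul(2, Pow(Add(-6, Mul(2, 2)), 2), Add(1, Add(-6, Mul(2, 2)))), 16), 197) = Mul(Add(Mul(2, Pow(Add(-6, 4), 2), Add(1, Add(-6, 4))), 16), 197) = Mul(Add(Mul(2, Pow(-2, 2), Add(1, -2)), 16), 197) = Mul(Add(Mul(2, 4, -1), 16), 197) = Mul(Add(-8, 16), 197) = Mul(8, 197) = 1576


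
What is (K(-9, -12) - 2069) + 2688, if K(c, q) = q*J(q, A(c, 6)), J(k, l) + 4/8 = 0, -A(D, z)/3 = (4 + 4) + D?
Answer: 625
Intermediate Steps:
A(D, z) = -24 - 3*D (A(D, z) = -3*((4 + 4) + D) = -3*(8 + D) = -24 - 3*D)
J(k, l) = -½ (J(k, l) = -½ + 0 = -½)
K(c, q) = -q/2 (K(c, q) = q*(-½) = -q/2)
(K(-9, -12) - 2069) + 2688 = (-½*(-12) - 2069) + 2688 = (6 - 2069) + 2688 = -2063 + 2688 = 625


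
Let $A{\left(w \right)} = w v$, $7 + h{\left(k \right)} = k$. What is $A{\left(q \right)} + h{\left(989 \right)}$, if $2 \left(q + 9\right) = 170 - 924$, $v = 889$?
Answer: $-342172$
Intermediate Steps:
$h{\left(k \right)} = -7 + k$
$q = -386$ ($q = -9 + \frac{170 - 924}{2} = -9 + \frac{1}{2} \left(-754\right) = -9 - 377 = -386$)
$A{\left(w \right)} = 889 w$ ($A{\left(w \right)} = w 889 = 889 w$)
$A{\left(q \right)} + h{\left(989 \right)} = 889 \left(-386\right) + \left(-7 + 989\right) = -343154 + 982 = -342172$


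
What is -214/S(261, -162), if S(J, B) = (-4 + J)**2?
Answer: -214/66049 ≈ -0.0032400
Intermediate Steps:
-214/S(261, -162) = -214/(-4 + 261)**2 = -214/(257**2) = -214/66049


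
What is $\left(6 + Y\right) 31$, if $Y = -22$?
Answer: $-496$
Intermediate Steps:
$\left(6 + Y\right) 31 = \left(6 - 22\right) 31 = \left(-16\right) 31 = -496$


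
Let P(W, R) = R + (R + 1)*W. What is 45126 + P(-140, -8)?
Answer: 46098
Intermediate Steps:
P(W, R) = R + W*(1 + R) (P(W, R) = R + (1 + R)*W = R + W*(1 + R))
45126 + P(-140, -8) = 45126 + (-8 - 140 - 8*(-140)) = 45126 + (-8 - 140 + 1120) = 45126 + 972 = 46098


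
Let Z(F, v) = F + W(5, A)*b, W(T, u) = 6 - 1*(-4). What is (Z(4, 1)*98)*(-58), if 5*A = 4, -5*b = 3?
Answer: 11368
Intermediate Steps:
b = -3/5 (b = -1/5*3 = -3/5 ≈ -0.60000)
A = 4/5 (A = (1/5)*4 = 4/5 ≈ 0.80000)
W(T, u) = 10 (W(T, u) = 6 + 4 = 10)
Z(F, v) = -6 + F (Z(F, v) = F + 10*(-3/5) = F - 6 = -6 + F)
(Z(4, 1)*98)*(-58) = ((-6 + 4)*98)*(-58) = -2*98*(-58) = -196*(-58) = 11368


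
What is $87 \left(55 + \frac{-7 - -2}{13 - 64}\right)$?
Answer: $\frac{81490}{17} \approx 4793.5$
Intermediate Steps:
$87 \left(55 + \frac{-7 - -2}{13 - 64}\right) = 87 \left(55 + \frac{-7 + 2}{-51}\right) = 87 \left(55 - - \frac{5}{51}\right) = 87 \left(55 + \frac{5}{51}\right) = 87 \cdot \frac{2810}{51} = \frac{81490}{17}$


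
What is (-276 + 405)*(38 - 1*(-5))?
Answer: 5547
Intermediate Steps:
(-276 + 405)*(38 - 1*(-5)) = 129*(38 + 5) = 129*43 = 5547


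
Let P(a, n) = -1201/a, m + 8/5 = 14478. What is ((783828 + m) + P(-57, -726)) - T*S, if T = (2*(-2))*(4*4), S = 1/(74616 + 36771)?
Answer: 8447692524991/10581765 ≈ 7.9833e+5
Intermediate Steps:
m = 72382/5 (m = -8/5 + 14478 = 72382/5 ≈ 14476.)
S = 1/111387 ≈ 8.9777e-6
T = -64 (T = -4*16 = -64)
((783828 + m) + P(-57, -726)) - T*S = ((783828 + 72382/5) - 1201/(-57)) - (-64)/111387 = (3991522/5 - 1201*(-1/57)) - 1*(-64/111387) = (3991522/5 + 1201/57) + 64/111387 = 227522759/285 + 64/111387 = 8447692524991/10581765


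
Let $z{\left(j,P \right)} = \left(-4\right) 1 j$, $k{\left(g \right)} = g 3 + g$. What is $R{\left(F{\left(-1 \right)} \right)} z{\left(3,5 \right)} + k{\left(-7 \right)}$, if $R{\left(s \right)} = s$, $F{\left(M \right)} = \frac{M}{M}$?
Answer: $-40$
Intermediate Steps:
$F{\left(M \right)} = 1$
$k{\left(g \right)} = 4 g$ ($k{\left(g \right)} = 3 g + g = 4 g$)
$z{\left(j,P \right)} = - 4 j$
$R{\left(F{\left(-1 \right)} \right)} z{\left(3,5 \right)} + k{\left(-7 \right)} = 1 \left(\left(-4\right) 3\right) + 4 \left(-7\right) = 1 \left(-12\right) - 28 = -12 - 28 = -40$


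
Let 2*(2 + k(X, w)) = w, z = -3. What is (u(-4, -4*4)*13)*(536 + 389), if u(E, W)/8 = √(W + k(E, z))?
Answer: 48100*I*√78 ≈ 4.2481e+5*I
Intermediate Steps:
k(X, w) = -2 + w/2
u(E, W) = 8*√(-7/2 + W) (u(E, W) = 8*√(W + (-2 + (½)*(-3))) = 8*√(W + (-2 - 3/2)) = 8*√(W - 7/2) = 8*√(-7/2 + W))
(u(-4, -4*4)*13)*(536 + 389) = ((4*√(-14 + 4*(-4*4)))*13)*(536 + 389) = ((4*√(-14 + 4*(-16)))*13)*925 = ((4*√(-14 - 64))*13)*925 = ((4*√(-78))*13)*925 = ((4*(I*√78))*13)*925 = ((4*I*√78)*13)*925 = (52*I*√78)*925 = 48100*I*√78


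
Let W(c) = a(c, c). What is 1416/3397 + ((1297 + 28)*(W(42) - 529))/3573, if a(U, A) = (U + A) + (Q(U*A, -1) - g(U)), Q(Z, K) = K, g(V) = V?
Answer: -2191440832/12137481 ≈ -180.55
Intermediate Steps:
a(U, A) = -1 + A (a(U, A) = (U + A) + (-1 - U) = (A + U) + (-1 - U) = -1 + A)
W(c) = -1 + c
1416/3397 + ((1297 + 28)*(W(42) - 529))/3573 = 1416/3397 + ((1297 + 28)*((-1 + 42) - 529))/3573 = 1416*(1/3397) + (1325*(41 - 529))*(1/3573) = 1416/3397 + (1325*(-488))*(1/3573) = 1416/3397 - 646600*1/3573 = 1416/3397 - 646600/3573 = -2191440832/12137481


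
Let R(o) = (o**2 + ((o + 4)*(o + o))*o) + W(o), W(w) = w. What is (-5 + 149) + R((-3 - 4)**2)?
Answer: 257100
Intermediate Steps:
R(o) = o + o**2 + 2*o**2*(4 + o) (R(o) = (o**2 + ((o + 4)*(o + o))*o) + o = (o**2 + ((4 + o)*(2*o))*o) + o = (o**2 + (2*o*(4 + o))*o) + o = (o**2 + 2*o**2*(4 + o)) + o = o + o**2 + 2*o**2*(4 + o))
(-5 + 149) + R((-3 - 4)**2) = (-5 + 149) + (-3 - 4)**2*(1 + 2*((-3 - 4)**2)**2 + 9*(-3 - 4)**2) = 144 + (-7)**2*(1 + 2*((-7)**2)**2 + 9*(-7)**2) = 144 + 49*(1 + 2*49**2 + 9*49) = 144 + 49*(1 + 2*2401 + 441) = 144 + 49*(1 + 4802 + 441) = 144 + 49*5244 = 144 + 256956 = 257100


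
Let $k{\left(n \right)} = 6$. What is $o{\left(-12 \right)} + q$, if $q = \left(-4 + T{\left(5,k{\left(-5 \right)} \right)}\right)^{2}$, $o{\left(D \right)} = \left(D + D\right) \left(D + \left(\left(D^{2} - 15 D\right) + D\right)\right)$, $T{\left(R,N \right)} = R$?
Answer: $-7199$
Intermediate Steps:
$o{\left(D \right)} = 2 D \left(D^{2} - 13 D\right)$ ($o{\left(D \right)} = 2 D \left(D + \left(D^{2} - 14 D\right)\right) = 2 D \left(D^{2} - 13 D\right)$)
$q = 1$ ($q = \left(-4 + 5\right)^{2} = 1^{2} = 1$)
$o{\left(-12 \right)} + q = 2 \left(-12\right)^{2} \left(-13 - 12\right) + 1 = 2 \cdot 144 \left(-25\right) + 1 = -7200 + 1 = -7199$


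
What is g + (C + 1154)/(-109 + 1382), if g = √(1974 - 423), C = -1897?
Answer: -743/1273 + √1551 ≈ 38.799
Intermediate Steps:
g = √1551 ≈ 39.383
g + (C + 1154)/(-109 + 1382) = √1551 + (-1897 + 1154)/(-109 + 1382) = √1551 - 743/1273 = -743/1273 + √1551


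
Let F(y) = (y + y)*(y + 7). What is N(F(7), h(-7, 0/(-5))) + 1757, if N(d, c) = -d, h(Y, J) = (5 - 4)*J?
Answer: 1561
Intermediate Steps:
h(Y, J) = J (h(Y, J) = 1*J = J)
F(y) = 2*y*(7 + y) (F(y) = (2*y)*(7 + y) = 2*y*(7 + y))
N(F(7), h(-7, 0/(-5))) + 1757 = -2*7*(7 + 7) + 1757 = -2*7*14 + 1757 = -1*196 + 1757 = -196 + 1757 = 1561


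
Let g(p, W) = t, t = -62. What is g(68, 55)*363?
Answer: -22506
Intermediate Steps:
g(p, W) = -62
g(68, 55)*363 = -62*363 = -22506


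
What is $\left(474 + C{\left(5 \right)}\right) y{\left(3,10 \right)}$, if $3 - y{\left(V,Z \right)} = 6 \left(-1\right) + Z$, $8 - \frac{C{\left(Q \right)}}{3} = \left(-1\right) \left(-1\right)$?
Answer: $-495$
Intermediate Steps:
$C{\left(Q \right)} = 21$ ($C{\left(Q \right)} = 24 - 3 \left(\left(-1\right) \left(-1\right)\right) = 24 - 3 = 21$)
$y{\left(V,Z \right)} = 9 - Z$ ($y{\left(V,Z \right)} = 3 - \left(6 \left(-1\right) + Z\right) = 3 - \left(-6 + Z\right) = 9 - Z$)
$\left(474 + C{\left(5 \right)}\right) y{\left(3,10 \right)} = \left(474 + 21\right) \left(9 - 10\right) = 495 \left(9 - 10\right) = 495 \left(-1\right) = -495$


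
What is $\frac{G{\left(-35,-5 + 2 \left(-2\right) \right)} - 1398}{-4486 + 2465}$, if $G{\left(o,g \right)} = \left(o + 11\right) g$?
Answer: $\frac{1182}{2021} \approx 0.58486$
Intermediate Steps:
$G{\left(o,g \right)} = g \left(11 + o\right)$ ($G{\left(o,g \right)} = \left(11 + o\right) g = g \left(11 + o\right)$)
$\frac{G{\left(-35,-5 + 2 \left(-2\right) \right)} - 1398}{-4486 + 2465} = \frac{\left(-5 + 2 \left(-2\right)\right) \left(11 - 35\right) - 1398}{-4486 + 2465} = \frac{\left(-5 - 4\right) \left(-24\right) - 1398}{-2021} = \left(\left(-9\right) \left(-24\right) - 1398\right) \left(- \frac{1}{2021}\right) = \left(216 - 1398\right) \left(- \frac{1}{2021}\right) = \left(-1182\right) \left(- \frac{1}{2021}\right) = \frac{1182}{2021}$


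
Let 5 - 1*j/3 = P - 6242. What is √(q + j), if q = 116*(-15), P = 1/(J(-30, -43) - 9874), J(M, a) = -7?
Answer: 2*√414969600201/9881 ≈ 130.39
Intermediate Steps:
P = -1/9881 (P = 1/(-7 - 9874) = 1/(-9881) = -1/9881 ≈ -0.00010120)
j = 185179824/9881 (j = 15 - 3*(-1/9881 - 6242) = 15 - 3*(-61677203/9881) = 15 + 185031609/9881 = 185179824/9881 ≈ 18741.)
q = -1740
√(q + j) = √(-1740 + 185179824/9881) = √(167986884/9881) = 2*√414969600201/9881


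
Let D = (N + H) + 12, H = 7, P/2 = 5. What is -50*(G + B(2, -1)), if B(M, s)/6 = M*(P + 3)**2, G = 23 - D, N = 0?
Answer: -101600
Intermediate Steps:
P = 10 (P = 2*5 = 10)
D = 19 (D = (0 + 7) + 12 = 7 + 12 = 19)
G = 4 (G = 23 - 1*19 = 23 - 19 = 4)
B(M, s) = 1014*M (B(M, s) = 6*(M*(10 + 3)**2) = 6*(M*13**2) = 6*(M*169) = 6*(169*M) = 1014*M)
-50*(G + B(2, -1)) = -50*(4 + 1014*2) = -50*(4 + 2028) = -50*2032 = -101600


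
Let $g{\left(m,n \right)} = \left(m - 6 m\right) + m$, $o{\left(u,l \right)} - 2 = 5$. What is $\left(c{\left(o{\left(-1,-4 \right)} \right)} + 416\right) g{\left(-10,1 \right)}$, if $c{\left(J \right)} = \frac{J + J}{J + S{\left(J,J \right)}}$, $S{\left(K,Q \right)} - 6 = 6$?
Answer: $\frac{316720}{19} \approx 16669.0$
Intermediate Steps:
$S{\left(K,Q \right)} = 12$ ($S{\left(K,Q \right)} = 6 + 6 = 12$)
$o{\left(u,l \right)} = 7$ ($o{\left(u,l \right)} = 2 + 5 = 7$)
$c{\left(J \right)} = \frac{2 J}{12 + J}$ ($c{\left(J \right)} = \frac{J + J}{J + 12} = \frac{2 J}{12 + J}$)
$g{\left(m,n \right)} = - 4 m$ ($g{\left(m,n \right)} = - 5 m + m = - 4 m$)
$\left(c{\left(o{\left(-1,-4 \right)} \right)} + 416\right) g{\left(-10,1 \right)} = \left(2 \cdot 7 \frac{1}{12 + 7} + 416\right) \left(\left(-4\right) \left(-10\right)\right) = \left(2 \cdot 7 \cdot \frac{1}{19} + 416\right) 40 = \left(\frac{14}{19} + 416\right) 40 = \frac{7918}{19} \cdot 40 = \frac{316720}{19}$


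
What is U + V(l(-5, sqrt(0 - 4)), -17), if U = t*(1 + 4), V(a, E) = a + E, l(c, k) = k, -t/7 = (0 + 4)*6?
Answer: -857 + 2*I ≈ -857.0 + 2.0*I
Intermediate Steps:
t = -168 (t = -7*(0 + 4)*6 = -28*6 = -7*24 = -168)
V(a, E) = E + a
U = -840 (U = -168*(1 + 4) = -168*5 = -840)
U + V(l(-5, sqrt(0 - 4)), -17) = -840 + (-17 + sqrt(0 - 4)) = -840 + (-17 + sqrt(-4)) = -840 + (-17 + 2*I) = -857 + 2*I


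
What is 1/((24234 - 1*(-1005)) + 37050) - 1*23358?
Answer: -1454946461/62289 ≈ -23358.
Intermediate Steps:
1/((24234 - 1*(-1005)) + 37050) - 1*23358 = 1/((24234 + 1005) + 37050) - 23358 = 1/(25239 + 37050) - 23358 = 1/62289 - 23358 = -1454946461/62289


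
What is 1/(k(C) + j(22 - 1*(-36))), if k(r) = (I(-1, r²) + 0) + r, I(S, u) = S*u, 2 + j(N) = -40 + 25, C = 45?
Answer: -1/1997 ≈ -0.00050075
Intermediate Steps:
j(N) = -17 (j(N) = -2 + (-40 + 25) = -2 - 15 = -17)
k(r) = r - r² (k(r) = (-r² + 0) + r = -r² + r = r - r²)
1/(k(C) + j(22 - 1*(-36))) = 1/(45*(1 - 1*45) - 17) = 1/(45*(1 - 45) - 17) = 1/(45*(-44) - 17) = 1/(-1980 - 17) = 1/(-1997) = -1/1997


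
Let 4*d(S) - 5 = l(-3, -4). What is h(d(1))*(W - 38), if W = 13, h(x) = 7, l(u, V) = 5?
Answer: -175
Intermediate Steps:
d(S) = 5/2 (d(S) = 5/4 + (1/4)*5 = 5/4 + 5/4 = 5/2)
h(d(1))*(W - 38) = 7*(13 - 38) = 7*(-25) = -175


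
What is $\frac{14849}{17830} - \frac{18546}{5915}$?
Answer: $- \frac{48568669}{21092890} \approx -2.3026$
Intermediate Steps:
$\frac{14849}{17830} - \frac{18546}{5915} = - \frac{48568669}{21092890}$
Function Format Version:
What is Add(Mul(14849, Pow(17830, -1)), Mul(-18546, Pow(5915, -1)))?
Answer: Rational(-48568669, 21092890) ≈ -2.3026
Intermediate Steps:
Add(Mul(14849, Pow(17830, -1)), Mul(-18546, Pow(5915, -1))) = Add(Mul(14849, Rational(1, 17830)), Mul(-18546, Rational(1, 5915))) = Add(Rational(14849, 17830), Rational(-18546, 5915)) = Rational(-48568669, 21092890)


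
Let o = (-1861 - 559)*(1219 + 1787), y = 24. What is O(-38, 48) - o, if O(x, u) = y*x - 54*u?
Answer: 7271016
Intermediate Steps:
O(x, u) = -54*u + 24*x (O(x, u) = 24*x - 54*u = -54*u + 24*x)
o = -7274520 (o = -2420*3006 = -7274520)
O(-38, 48) - o = (-54*48 + 24*(-38)) - 1*(-7274520) = (-2592 - 912) + 7274520 = -3504 + 7274520 = 7271016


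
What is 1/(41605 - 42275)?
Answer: -1/670 ≈ -0.0014925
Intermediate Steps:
1/(41605 - 42275) = 1/(-670) = -1/670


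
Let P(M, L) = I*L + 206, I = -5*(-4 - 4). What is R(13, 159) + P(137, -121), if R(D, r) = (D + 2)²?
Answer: -4409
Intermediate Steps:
I = 40 (I = -5*(-8) = 40)
P(M, L) = 206 + 40*L (P(M, L) = 40*L + 206 = 206 + 40*L)
R(D, r) = (2 + D)²
R(13, 159) + P(137, -121) = (2 + 13)² + (206 + 40*(-121)) = 15² + (206 - 4840) = 225 - 4634 = -4409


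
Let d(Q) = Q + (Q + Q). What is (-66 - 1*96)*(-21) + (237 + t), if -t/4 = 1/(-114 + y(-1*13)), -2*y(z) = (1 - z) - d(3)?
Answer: 847895/233 ≈ 3639.0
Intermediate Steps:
d(Q) = 3*Q (d(Q) = Q + 2*Q = 3*Q)
y(z) = 4 + z/2 (y(z) = -((1 - z) - 3*3)/2 = -((1 - z) - 1*9)/2 = -((1 - z) - 9)/2 = -(-8 - z)/2 = 4 + z/2)
t = 8/233 (t = -4/(-114 + (4 + (-1*13)/2)) = -4/(-114 + (4 + (½)*(-13))) = -4/(-114 + (4 - 13/2)) = -4/(-114 - 5/2) = -4/(-233/2) = -4*(-2/233) = 8/233 ≈ 0.034335)
(-66 - 1*96)*(-21) + (237 + t) = (-66 - 1*96)*(-21) + (237 + 8/233) = (-66 - 96)*(-21) + 55229/233 = -162*(-21) + 55229/233 = 3402 + 55229/233 = 847895/233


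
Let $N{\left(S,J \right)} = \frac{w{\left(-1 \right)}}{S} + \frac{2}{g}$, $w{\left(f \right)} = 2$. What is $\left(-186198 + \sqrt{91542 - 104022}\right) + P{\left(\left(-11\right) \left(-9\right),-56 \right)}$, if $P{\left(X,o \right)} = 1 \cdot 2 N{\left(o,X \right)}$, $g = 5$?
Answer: $- \frac{13033809}{70} + 8 i \sqrt{195} \approx -1.862 \cdot 10^{5} + 111.71 i$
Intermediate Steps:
$N{\left(S,J \right)} = \frac{2}{5} + \frac{2}{S}$ ($N{\left(S,J \right)} = \frac{2}{S} + \frac{2}{5} = \frac{2}{5} + \frac{2}{S}$)
$P{\left(X,o \right)} = \frac{4}{5} + \frac{4}{o}$ ($P{\left(X,o \right)} = 1 \cdot 2 \left(\frac{2}{5} + \frac{2}{o}\right) = 2 \left(\frac{2}{5} + \frac{2}{o}\right) = \frac{4}{5} + \frac{4}{o}$)
$\left(-186198 + \sqrt{91542 - 104022}\right) + P{\left(\left(-11\right) \left(-9\right),-56 \right)} = \left(-186198 + \sqrt{91542 - 104022}\right) + \left(\frac{4}{5} + \frac{4}{-56}\right) = \left(-186198 + \sqrt{-12480}\right) + \left(\frac{4}{5} + 4 \left(- \frac{1}{56}\right)\right) = \left(-186198 + 8 i \sqrt{195}\right) + \left(\frac{4}{5} - \frac{1}{14}\right) = \left(-186198 + 8 i \sqrt{195}\right) + \frac{51}{70} = - \frac{13033809}{70} + 8 i \sqrt{195}$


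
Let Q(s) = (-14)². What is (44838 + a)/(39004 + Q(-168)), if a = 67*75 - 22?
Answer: 49841/39200 ≈ 1.2715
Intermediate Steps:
Q(s) = 196
a = 5003 (a = 5025 - 22 = 5003)
(44838 + a)/(39004 + Q(-168)) = (44838 + 5003)/(39004 + 196) = 49841/39200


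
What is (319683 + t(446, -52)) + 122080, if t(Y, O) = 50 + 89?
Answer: 441902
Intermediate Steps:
t(Y, O) = 139
(319683 + t(446, -52)) + 122080 = (319683 + 139) + 122080 = 319822 + 122080 = 441902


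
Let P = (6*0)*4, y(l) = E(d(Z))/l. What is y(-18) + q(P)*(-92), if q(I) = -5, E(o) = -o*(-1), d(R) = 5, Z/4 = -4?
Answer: 8275/18 ≈ 459.72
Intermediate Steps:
Z = -16 (Z = 4*(-4) = -16)
E(o) = o
y(l) = 5/l
P = 0 (P = 0*4 = 0)
y(-18) + q(P)*(-92) = 5/(-18) - 5*(-92) = 5*(-1/18) + 460 = -5/18 + 460 = 8275/18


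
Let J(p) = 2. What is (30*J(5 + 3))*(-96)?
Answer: -5760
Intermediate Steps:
(30*J(5 + 3))*(-96) = (30*2)*(-96) = 60*(-96) = -5760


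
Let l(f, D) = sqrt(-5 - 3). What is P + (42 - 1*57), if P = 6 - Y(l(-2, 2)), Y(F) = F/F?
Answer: -10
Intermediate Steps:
l(f, D) = 2*I*sqrt(2) (l(f, D) = sqrt(-8) = 2*I*sqrt(2))
Y(F) = 1
P = 5 (P = 6 - 1*1 = 6 - 1 = 5)
P + (42 - 1*57) = 5 + (42 - 1*57) = 5 + (42 - 57) = 5 - 15 = -10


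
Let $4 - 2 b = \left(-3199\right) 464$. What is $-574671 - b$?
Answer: $-1316841$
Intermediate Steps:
$b = 742170$ ($b = 2 - \frac{\left(-3199\right) 464}{2} = 2 - -742168 = 2 + 742168 = 742170$)
$-574671 - b = -574671 - 742170 = -1316841$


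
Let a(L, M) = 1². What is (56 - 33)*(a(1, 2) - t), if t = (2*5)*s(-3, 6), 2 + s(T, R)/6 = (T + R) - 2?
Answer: 1403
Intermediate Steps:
s(T, R) = -24 + 6*R + 6*T (s(T, R) = -12 + 6*((T + R) - 2) = -12 + 6*((R + T) - 2) = -12 + 6*(-2 + R + T) = -12 + (-12 + 6*R + 6*T) = -24 + 6*R + 6*T)
a(L, M) = 1
t = -60 (t = (2*5)*(-24 + 6*6 + 6*(-3)) = 10*(-24 + 36 - 18) = 10*(-6) = -60)
(56 - 33)*(a(1, 2) - t) = (56 - 33)*(1 - 1*(-60)) = 23*(1 + 60) = 23*61 = 1403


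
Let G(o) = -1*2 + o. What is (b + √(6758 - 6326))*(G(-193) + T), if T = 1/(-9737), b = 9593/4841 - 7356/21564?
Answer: -2084364855616/6515758473 - 22784592*√3/9737 ≈ -4372.9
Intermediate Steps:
G(o) = -2 + o
b = 14271088/8699277 (b = 9593*(1/4841) - 7356*1/21564 = 9593/4841 - 613/1797 = 14271088/8699277 ≈ 1.6405)
T = -1/9737 ≈ -0.00010270
(b + √(6758 - 6326))*(G(-193) + T) = (14271088/8699277 + √(6758 - 6326))*((-2 - 193) - 1/9737) = (14271088/8699277 + √432)*(-195 - 1/9737) = (14271088/8699277 + 12*√3)*(-1898716/9737) = -2084364855616/6515758473 - 22784592*√3/9737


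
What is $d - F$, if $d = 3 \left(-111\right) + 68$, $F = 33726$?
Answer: $-33991$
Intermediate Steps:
$d = -265$ ($d = -333 + 68 = -265$)
$d - F = -265 - 33726 = -33991$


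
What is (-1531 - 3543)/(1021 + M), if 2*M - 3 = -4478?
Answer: 10148/2433 ≈ 4.1710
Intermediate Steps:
M = -4475/2 (M = 3/2 + (1/2)*(-4478) = 3/2 - 2239 = -4475/2 ≈ -2237.5)
(-1531 - 3543)/(1021 + M) = (-1531 - 3543)/(1021 - 4475/2) = -5074/(-2433/2) = -5074*(-2/2433) = 10148/2433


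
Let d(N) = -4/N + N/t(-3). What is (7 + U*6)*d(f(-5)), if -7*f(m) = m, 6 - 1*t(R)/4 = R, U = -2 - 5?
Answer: 7031/36 ≈ 195.31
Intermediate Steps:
U = -7
t(R) = 24 - 4*R
f(m) = -m/7
d(N) = -4/N + N/36 (d(N) = -4/N + N/(24 - 4*(-3)) = -4/N + N/(24 + 12) = -4/N + N/36)
(7 + U*6)*d(f(-5)) = (7 - 7*6)*(-4/((-⅐*(-5))) + (-⅐*(-5))/36) = (7 - 42)*(-4/5/7 + (1/36)*(5/7)) = -35*(-4*7/5 + 5/252) = -35*(-28/5 + 5/252) = -35*(-7031/1260) = 7031/36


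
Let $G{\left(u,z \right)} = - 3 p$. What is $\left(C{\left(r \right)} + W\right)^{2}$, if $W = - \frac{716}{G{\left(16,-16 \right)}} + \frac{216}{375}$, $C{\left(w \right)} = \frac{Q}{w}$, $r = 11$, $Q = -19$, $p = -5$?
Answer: $\frac{40662319201}{17015625} \approx 2389.7$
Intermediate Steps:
$G{\left(u,z \right)} = 15$ ($G{\left(u,z \right)} = \left(-3\right) \left(-5\right) = 15$)
$C{\left(w \right)} = - \frac{19}{w}$
$W = - \frac{17684}{375}$ ($W = - \frac{716}{15} + \frac{216}{375} = \left(-716\right) \frac{1}{15} + 216 \cdot \frac{1}{375} = - \frac{716}{15} + \frac{72}{125} = - \frac{17684}{375} \approx -47.157$)
$\left(C{\left(r \right)} + W\right)^{2} = \left(- \frac{19}{11} - \frac{17684}{375}\right)^{2} = \left(- \frac{201649}{4125}\right)^{2} = \frac{40662319201}{17015625}$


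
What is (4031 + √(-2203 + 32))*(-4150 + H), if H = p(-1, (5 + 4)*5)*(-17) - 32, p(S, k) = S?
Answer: -16789115 - 4165*I*√2171 ≈ -1.6789e+7 - 1.9406e+5*I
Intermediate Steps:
H = -15 (H = -1*(-17) - 32 = 17 - 32 = -15)
(4031 + √(-2203 + 32))*(-4150 + H) = (4031 + √(-2203 + 32))*(-4150 - 15) = (4031 + √(-2171))*(-4165) = (4031 + I*√2171)*(-4165) = -16789115 - 4165*I*√2171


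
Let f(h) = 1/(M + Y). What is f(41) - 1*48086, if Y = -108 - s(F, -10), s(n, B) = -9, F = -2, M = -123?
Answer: -10675093/222 ≈ -48086.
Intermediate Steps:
Y = -99 (Y = -108 - 1*(-9) = -108 + 9 = -99)
f(h) = -1/222 (f(h) = 1/(-123 - 99) = 1/(-222) = -1/222)
f(41) - 1*48086 = -1/222 - 1*48086 = -1/222 - 48086 = -10675093/222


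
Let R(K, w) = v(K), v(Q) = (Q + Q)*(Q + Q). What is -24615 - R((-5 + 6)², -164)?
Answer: -24619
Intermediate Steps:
v(Q) = 4*Q² (v(Q) = (2*Q)*(2*Q) = 4*Q²)
R(K, w) = 4*K²
-24615 - R((-5 + 6)², -164) = -24615 - 4*((-5 + 6)²)² = -24615 - 4*(1²)² = -24615 - 4*1² = -24615 - 4 = -24619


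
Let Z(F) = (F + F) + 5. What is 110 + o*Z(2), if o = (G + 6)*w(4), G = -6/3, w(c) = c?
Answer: 254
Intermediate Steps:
G = -2 (G = -6*⅓ = -2)
o = 16 (o = (-2 + 6)*4 = 4*4 = 16)
Z(F) = 5 + 2*F (Z(F) = 2*F + 5 = 5 + 2*F)
110 + o*Z(2) = 110 + 16*(5 + 2*2) = 110 + 16*(5 + 4) = 110 + 16*9 = 110 + 144 = 254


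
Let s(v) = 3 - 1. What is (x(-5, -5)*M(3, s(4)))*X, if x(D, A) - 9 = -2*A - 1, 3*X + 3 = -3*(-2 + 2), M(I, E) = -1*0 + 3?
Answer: -54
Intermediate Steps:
s(v) = 2
M(I, E) = 3 (M(I, E) = 0 + 3 = 3)
X = -1 (X = -1 + (-3*(-2 + 2))/3 = -1 + (-3*0)/3 = -1 + (⅓)*0 = -1 + 0 = -1)
x(D, A) = 8 - 2*A (x(D, A) = 9 + (-2*A - 1) = 9 + (-1 - 2*A) = 8 - 2*A)
(x(-5, -5)*M(3, s(4)))*X = ((8 - 2*(-5))*3)*(-1) = ((8 + 10)*3)*(-1) = (18*3)*(-1) = 54*(-1) = -54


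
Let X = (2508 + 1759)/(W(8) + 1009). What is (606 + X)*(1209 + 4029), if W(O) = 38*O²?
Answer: 3648289698/1147 ≈ 3.1807e+6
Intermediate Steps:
X = 4267/3441 (X = (2508 + 1759)/(38*8² + 1009) = 4267/(38*64 + 1009) = 4267/(2432 + 1009) = 4267/3441 ≈ 1.2400)
(606 + X)*(1209 + 4029) = (606 + 4267/3441)*(1209 + 4029) = (2089513/3441)*5238 = 3648289698/1147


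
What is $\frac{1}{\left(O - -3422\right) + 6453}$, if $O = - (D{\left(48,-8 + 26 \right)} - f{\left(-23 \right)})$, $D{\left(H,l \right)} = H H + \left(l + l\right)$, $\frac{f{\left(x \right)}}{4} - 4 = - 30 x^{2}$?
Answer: $- \frac{1}{55929} \approx -1.788 \cdot 10^{-5}$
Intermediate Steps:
$f{\left(x \right)} = 16 - 120 x^{2}$ ($f{\left(x \right)} = 16 + 4 \left(- 30 x^{2}\right) = 16 - 120 x^{2}$)
$D{\left(H,l \right)} = H^{2} + 2 l$
$O = -65804$ ($O = - (\left(48^{2} + 2 \left(-8 + 26\right)\right) - \left(16 - 120 \left(-23\right)^{2}\right)) = - (\left(2304 + 2 \cdot 18\right) - \left(16 - 63480\right)) = - (\left(2304 + 36\right) - \left(16 - 63480\right)) = - (2340 - -63464) = - (2340 + 63464) = \left(-1\right) 65804 = -65804$)
$\frac{1}{\left(O - -3422\right) + 6453} = \frac{1}{\left(-65804 - -3422\right) + 6453} = \frac{1}{\left(-65804 + 3422\right) + 6453} = \frac{1}{-62382 + 6453} = \frac{1}{-55929} = - \frac{1}{55929}$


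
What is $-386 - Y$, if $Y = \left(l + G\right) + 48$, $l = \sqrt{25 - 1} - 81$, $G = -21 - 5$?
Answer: $-327 - 2 \sqrt{6} \approx -331.9$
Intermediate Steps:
$G = -26$ ($G = -21 - 5 = -26$)
$l = -81 + 2 \sqrt{6}$ ($l = \sqrt{24} - 81 = 2 \sqrt{6} - 81 = -81 + 2 \sqrt{6} \approx -76.101$)
$Y = -59 + 2 \sqrt{6}$ ($Y = \left(\left(-81 + 2 \sqrt{6}\right) - 26\right) + 48 = \left(-107 + 2 \sqrt{6}\right) + 48 = -59 + 2 \sqrt{6} \approx -54.101$)
$-386 - Y = -386 - \left(-59 + 2 \sqrt{6}\right) = -386 + \left(59 - 2 \sqrt{6}\right) = -327 - 2 \sqrt{6}$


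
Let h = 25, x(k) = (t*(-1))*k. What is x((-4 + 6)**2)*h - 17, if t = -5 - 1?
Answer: 583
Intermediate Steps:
t = -6
x(k) = 6*k (x(k) = (-6*(-1))*k = 6*k)
x((-4 + 6)**2)*h - 17 = (6*(-4 + 6)**2)*25 - 17 = (6*2**2)*25 - 17 = (6*4)*25 - 17 = 24*25 - 17 = 600 - 17 = 583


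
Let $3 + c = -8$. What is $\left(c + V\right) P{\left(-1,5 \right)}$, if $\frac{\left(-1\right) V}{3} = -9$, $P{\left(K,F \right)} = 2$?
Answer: $32$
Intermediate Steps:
$c = -11$ ($c = -3 - 8 = -11$)
$V = 27$ ($V = \left(-3\right) \left(-9\right) = 27$)
$\left(c + V\right) P{\left(-1,5 \right)} = \left(-11 + 27\right) 2 = 16 \cdot 2 = 32$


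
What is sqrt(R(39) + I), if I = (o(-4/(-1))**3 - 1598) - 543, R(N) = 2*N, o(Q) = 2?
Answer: I*sqrt(2055) ≈ 45.332*I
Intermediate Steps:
I = -2133 (I = (2**3 - 1598) - 543 = (8 - 1598) - 543 = -1590 - 543 = -2133)
sqrt(R(39) + I) = sqrt(2*39 - 2133) = sqrt(78 - 2133) = sqrt(-2055) = I*sqrt(2055)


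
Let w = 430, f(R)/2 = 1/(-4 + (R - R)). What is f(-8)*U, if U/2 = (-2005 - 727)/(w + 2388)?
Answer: 1366/1409 ≈ 0.96948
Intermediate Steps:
f(R) = -1/2 (f(R) = 2/(-4 + (R - R)) = 2/(-4 + 0) = 2/(-4) = 2*(-1/4) = -1/2)
U = -2732/1409 (U = 2*((-2005 - 727)/(430 + 2388)) = 2*(-2732/2818) = 2*(-2732*1/2818) = 2*(-1366/1409) = -2732/1409 ≈ -1.9390)
f(-8)*U = -1/2*(-2732/1409) = 1366/1409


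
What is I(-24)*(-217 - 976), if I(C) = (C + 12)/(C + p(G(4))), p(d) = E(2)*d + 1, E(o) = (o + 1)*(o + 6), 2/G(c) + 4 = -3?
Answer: -100212/209 ≈ -479.48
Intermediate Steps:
G(c) = -2/7 (G(c) = 2/(-4 - 3) = 2/(-7) = 2*(-⅐) = -2/7)
E(o) = (1 + o)*(6 + o)
p(d) = 1 + 24*d (p(d) = (6 + 2² + 7*2)*d + 1 = (6 + 4 + 14)*d + 1 = 24*d + 1 = 1 + 24*d)
I(C) = (12 + C)/(-41/7 + C) (I(C) = (C + 12)/(C + (1 + 24*(-2/7))) = (12 + C)/(C + (1 - 48/7)) = (12 + C)/(C - 41/7) = (12 + C)/(-41/7 + C))
I(-24)*(-217 - 976) = (7*(12 - 24)/(-41 + 7*(-24)))*(-217 - 976) = (7*(-12)/(-41 - 168))*(-1193) = (7*(-12)/(-209))*(-1193) = (7*(-1/209)*(-12))*(-1193) = (84/209)*(-1193) = -100212/209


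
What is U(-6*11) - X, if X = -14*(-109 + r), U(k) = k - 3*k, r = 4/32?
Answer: -5569/4 ≈ -1392.3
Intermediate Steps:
r = 1/8 (r = 4*(1/32) = 1/8 ≈ 0.12500)
U(k) = -2*k
X = 6097/4 (X = -14*(-109 + 1/8) = -14*(-871/8) = 6097/4 ≈ 1524.3)
U(-6*11) - X = -(-12)*11 - 1*6097/4 = -2*(-66) - 6097/4 = 132 - 6097/4 = -5569/4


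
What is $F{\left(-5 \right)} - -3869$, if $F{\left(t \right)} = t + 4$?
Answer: $3868$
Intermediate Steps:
$F{\left(t \right)} = 4 + t$
$F{\left(-5 \right)} - -3869 = \left(4 - 5\right) - -3869 = -1 + 3869 = 3868$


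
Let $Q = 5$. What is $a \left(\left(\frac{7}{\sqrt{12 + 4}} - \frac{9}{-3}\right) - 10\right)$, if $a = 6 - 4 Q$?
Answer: $\frac{147}{2} \approx 73.5$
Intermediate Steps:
$a = -14$ ($a = 6 - 20 = -14$)
$a \left(\left(\frac{7}{\sqrt{12 + 4}} - \frac{9}{-3}\right) - 10\right) = - 14 \left(\left(\frac{7}{\sqrt{12 + 4}} - \frac{9}{-3}\right) - 10\right) = - 14 \left(\left(\frac{7}{\sqrt{16}} - -3\right) - 10\right) = - 14 \left(\left(\frac{7}{4} + 3\right) - 10\right) = - 14 \left(\frac{19}{4} - 10\right) = \left(-14\right) \left(- \frac{21}{4}\right) = \frac{147}{2}$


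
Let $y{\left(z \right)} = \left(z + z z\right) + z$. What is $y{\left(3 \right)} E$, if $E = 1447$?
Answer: $21705$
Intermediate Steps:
$y{\left(z \right)} = z^{2} + 2 z$ ($y{\left(z \right)} = \left(z + z^{2}\right) + z = z^{2} + 2 z$)
$y{\left(3 \right)} E = 3 \left(2 + 3\right) 1447 = 3 \cdot 5 \cdot 1447 = 15 \cdot 1447 = 21705$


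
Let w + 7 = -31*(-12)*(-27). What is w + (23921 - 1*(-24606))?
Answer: 38476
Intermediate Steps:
w = -10051 (w = -7 - 31*(-12)*(-27) = -7 + 372*(-27) = -7 - 10044 = -10051)
w + (23921 - 1*(-24606)) = -10051 + (23921 - 1*(-24606)) = -10051 + (23921 + 24606) = -10051 + 48527 = 38476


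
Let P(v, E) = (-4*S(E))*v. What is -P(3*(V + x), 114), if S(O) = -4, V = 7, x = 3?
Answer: -480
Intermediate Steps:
P(v, E) = 16*v (P(v, E) = (-4*(-4))*v = 16*v)
-P(3*(V + x), 114) = -16*3*(7 + 3) = -16*3*10 = -16*30 = -1*480 = -480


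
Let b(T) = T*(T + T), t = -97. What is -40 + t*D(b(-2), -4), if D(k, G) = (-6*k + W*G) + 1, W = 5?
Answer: 6459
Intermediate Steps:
b(T) = 2*T² (b(T) = T*(2*T) = 2*T²)
D(k, G) = 1 - 6*k + 5*G (D(k, G) = (-6*k + 5*G) + 1 = 1 - 6*k + 5*G)
-40 + t*D(b(-2), -4) = -40 - 97*(1 - 12*(-2)² + 5*(-4)) = -40 - 97*(1 - 12*4 - 20) = -40 - 97*(1 - 6*8 - 20) = -40 - 97*(1 - 48 - 20) = -40 - 97*(-67) = -40 + 6499 = 6459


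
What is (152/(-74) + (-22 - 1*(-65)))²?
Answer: 2295225/1369 ≈ 1676.6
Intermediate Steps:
(152/(-74) + (-22 - 1*(-65)))² = (152*(-1/74) + (-22 + 65))² = (-76/37 + 43)² = (1515/37)² = 2295225/1369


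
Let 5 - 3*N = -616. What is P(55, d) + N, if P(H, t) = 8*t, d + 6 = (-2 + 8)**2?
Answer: 447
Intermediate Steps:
N = 207 (N = 5/3 - 1/3*(-616) = 5/3 + 616/3 = 207)
d = 30 (d = -6 + (-2 + 8)**2 = -6 + 6**2 = -6 + 36 = 30)
P(55, d) + N = 8*30 + 207 = 240 + 207 = 447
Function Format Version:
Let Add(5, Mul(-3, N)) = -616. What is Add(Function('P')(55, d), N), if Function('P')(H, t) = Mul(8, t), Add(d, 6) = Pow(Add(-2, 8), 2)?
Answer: 447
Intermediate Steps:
N = 207 (N = Add(Rational(5, 3), Mul(Rational(-1, 3), -616)) = Add(Rational(5, 3), Rational(616, 3)) = 207)
d = 30 (d = Add(-6, Pow(Add(-2, 8), 2)) = Add(-6, Pow(6, 2)) = Add(-6, 36) = 30)
Add(Function('P')(55, d), N) = Add(Mul(8, 30), 207) = Add(240, 207) = 447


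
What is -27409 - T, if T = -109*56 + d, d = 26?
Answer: -21331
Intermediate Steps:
T = -6078 (T = -109*56 + 26 = -6104 + 26 = -6078)
-27409 - T = -27409 - 1*(-6078) = -27409 + 6078 = -21331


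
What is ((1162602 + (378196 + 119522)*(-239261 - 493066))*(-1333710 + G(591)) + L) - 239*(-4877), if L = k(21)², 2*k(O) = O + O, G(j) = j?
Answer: 485910100306332940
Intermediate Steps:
k(O) = O (k(O) = (O + O)/2 = (2*O)/2 = O)
L = 441 (L = 21² = 441)
((1162602 + (378196 + 119522)*(-239261 - 493066))*(-1333710 + G(591)) + L) - 239*(-4877) = ((1162602 + (378196 + 119522)*(-239261 - 493066))*(-1333710 + 591) + 441) - 239*(-4877) = ((1162602 + 497718*(-732327))*(-1333119) + 441) + 1165603 = ((1162602 - 364492329786)*(-1333119) + 441) + 1165603 = (-364491167184*(-1333119) + 441) + 1165603 = (485910100305166896 + 441) + 1165603 = 485910100305167337 + 1165603 = 485910100306332940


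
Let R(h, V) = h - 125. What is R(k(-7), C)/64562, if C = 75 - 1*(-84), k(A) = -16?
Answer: -141/64562 ≈ -0.0021839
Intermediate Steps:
C = 159 (C = 75 + 84 = 159)
R(h, V) = -125 + h
R(k(-7), C)/64562 = (-125 - 16)/64562 = -141*1/64562 = -141/64562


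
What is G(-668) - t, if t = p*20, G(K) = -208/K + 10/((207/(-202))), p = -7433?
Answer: 5138700964/34569 ≈ 1.4865e+5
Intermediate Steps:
G(K) = -2020/207 - 208/K (G(K) = -208/K + 10/((207*(-1/202))) = -208/K + 10/(-207/202) = -208/K + 10*(-202/207) = -208/K - 2020/207 = -2020/207 - 208/K)
t = -148660 (t = -7433*20 = -148660)
G(-668) - t = (-2020/207 - 208/(-668)) - 1*(-148660) = (-2020/207 - 208*(-1/668)) + 148660 = (-2020/207 + 52/167) + 148660 = -326576/34569 + 148660 = 5138700964/34569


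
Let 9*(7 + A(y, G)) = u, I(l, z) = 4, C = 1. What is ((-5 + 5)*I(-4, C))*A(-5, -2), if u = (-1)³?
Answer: 0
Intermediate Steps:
u = -1
A(y, G) = -64/9 (A(y, G) = -7 + (⅑)*(-1) = -7 - ⅑ = -64/9)
((-5 + 5)*I(-4, C))*A(-5, -2) = ((-5 + 5)*4)*(-64/9) = (0*4)*(-64/9) = 0*(-64/9) = 0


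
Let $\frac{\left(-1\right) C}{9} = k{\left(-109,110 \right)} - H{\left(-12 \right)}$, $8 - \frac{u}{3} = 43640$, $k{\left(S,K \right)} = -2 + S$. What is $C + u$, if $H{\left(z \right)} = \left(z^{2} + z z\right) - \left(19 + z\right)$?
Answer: $-127368$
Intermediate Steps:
$H{\left(z \right)} = -19 - z + 2 z^{2}$ ($H{\left(z \right)} = \left(z^{2} + z^{2}\right) - \left(19 + z\right) = 2 z^{2} - \left(19 + z\right) = -19 - z + 2 z^{2}$)
$u = -130896$ ($u = 24 - 130920 = -130896$)
$C = 3528$ ($C = - 9 \left(\left(-2 - 109\right) - \left(-19 - -12 + 2 \left(-12\right)^{2}\right)\right) = - 9 \left(-111 - \left(-19 + 12 + 2 \cdot 144\right)\right) = - 9 \left(-111 - \left(-19 + 12 + 288\right)\right) = - 9 \left(-111 - 281\right) = \left(-9\right) \left(-392\right) = 3528$)
$C + u = 3528 - 130896 = -127368$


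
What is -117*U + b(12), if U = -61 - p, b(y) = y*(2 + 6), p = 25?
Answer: 10158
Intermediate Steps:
b(y) = 8*y (b(y) = y*8 = 8*y)
U = -86 (U = -61 - 1*25 = -61 - 25 = -86)
-117*U + b(12) = -117*(-86) + 8*12 = 10062 + 96 = 10158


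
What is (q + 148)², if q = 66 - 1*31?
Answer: 33489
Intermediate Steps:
q = 35 (q = 66 - 31 = 35)
(q + 148)² = (35 + 148)² = 183² = 33489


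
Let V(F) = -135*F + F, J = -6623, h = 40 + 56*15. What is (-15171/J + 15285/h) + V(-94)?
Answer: 14705418815/1165648 ≈ 12616.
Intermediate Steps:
h = 880 (h = 40 + 840 = 880)
V(F) = -134*F
(-15171/J + 15285/h) + V(-94) = (-15171/(-6623) + 15285/880) - 134*(-94) = (-15171*(-1/6623) + 15285*(1/880)) + 12596 = (15171/6623 + 3057/176) + 12596 = 22916607/1165648 + 12596 = 14705418815/1165648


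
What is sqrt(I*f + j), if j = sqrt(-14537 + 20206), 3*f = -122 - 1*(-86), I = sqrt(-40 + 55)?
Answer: sqrt(sqrt(5669) - 12*sqrt(15)) ≈ 5.3681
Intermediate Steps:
I = sqrt(15) ≈ 3.8730
f = -12 (f = (-122 - 1*(-86))/3 = (-122 + 86)/3 = (1/3)*(-36) = -12)
j = sqrt(5669) ≈ 75.293
sqrt(I*f + j) = sqrt(sqrt(15)*(-12) + sqrt(5669)) = sqrt(-12*sqrt(15) + sqrt(5669)) = sqrt(sqrt(5669) - 12*sqrt(15))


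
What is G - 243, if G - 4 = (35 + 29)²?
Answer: 3857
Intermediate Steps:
G = 4100 (G = 4 + (35 + 29)² = 4 + 64² = 4 + 4096 = 4100)
G - 243 = 4100 - 243 = 3857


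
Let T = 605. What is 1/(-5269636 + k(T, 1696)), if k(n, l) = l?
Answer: -1/5267940 ≈ -1.8983e-7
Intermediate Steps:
1/(-5269636 + k(T, 1696)) = 1/(-5269636 + 1696) = 1/(-5267940) = -1/5267940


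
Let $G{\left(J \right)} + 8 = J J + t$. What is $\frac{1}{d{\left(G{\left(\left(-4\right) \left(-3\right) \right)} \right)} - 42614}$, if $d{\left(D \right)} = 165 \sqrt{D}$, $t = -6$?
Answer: $- \frac{149}{6337111} - \frac{15 \sqrt{130}}{164764886} \approx -2.455 \cdot 10^{-5}$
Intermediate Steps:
$G{\left(J \right)} = -14 + J^{2}$ ($G{\left(J \right)} = -8 + \left(J J - 6\right) = -8 + \left(J^{2} - 6\right) = -8 + \left(-6 + J^{2}\right) = -14 + J^{2}$)
$\frac{1}{d{\left(G{\left(\left(-4\right) \left(-3\right) \right)} \right)} - 42614} = \frac{1}{165 \sqrt{-14 + \left(\left(-4\right) \left(-3\right)\right)^{2}} - 42614} = \frac{1}{165 \sqrt{-14 + 12^{2}} - 42614} = \frac{1}{165 \sqrt{-14 + 144} - 42614} = \frac{1}{165 \sqrt{130} - 42614} = \frac{1}{-42614 + 165 \sqrt{130}}$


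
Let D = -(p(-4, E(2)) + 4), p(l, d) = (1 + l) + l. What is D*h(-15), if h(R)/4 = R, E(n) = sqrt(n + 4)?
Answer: -180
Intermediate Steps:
E(n) = sqrt(4 + n)
p(l, d) = 1 + 2*l
D = 3 (D = -((1 + 2*(-4)) + 4) = -((1 - 8) + 4) = -(-7 + 4) = -1*(-3) = 3)
h(R) = 4*R
D*h(-15) = 3*(4*(-15)) = 3*(-60) = -180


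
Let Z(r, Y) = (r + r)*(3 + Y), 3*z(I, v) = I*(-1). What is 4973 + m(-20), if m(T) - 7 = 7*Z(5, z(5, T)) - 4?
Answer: 15208/3 ≈ 5069.3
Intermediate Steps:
z(I, v) = -I/3 (z(I, v) = (I*(-1))/3 = (-I)/3 = -I/3)
Z(r, Y) = 2*r*(3 + Y) (Z(r, Y) = (2*r)*(3 + Y) = 2*r*(3 + Y))
m(T) = 289/3 (m(T) = 7 + (7*(2*5*(3 - ⅓*5)) - 4) = 7 + (7*(2*5*(3 - 5/3)) - 4) = 7 + (7*(2*5*(4/3)) - 4) = 7 + (7*(40/3) - 4) = 7 + (280/3 - 4) = 7 + 268/3 = 289/3)
4973 + m(-20) = 4973 + 289/3 = 15208/3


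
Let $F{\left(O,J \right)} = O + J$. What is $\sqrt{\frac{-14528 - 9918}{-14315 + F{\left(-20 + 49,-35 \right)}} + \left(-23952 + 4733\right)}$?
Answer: $\frac{i \sqrt{3941294625813}}{14321} \approx 138.63 i$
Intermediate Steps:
$F{\left(O,J \right)} = J + O$
$\sqrt{\frac{-14528 - 9918}{-14315 + F{\left(-20 + 49,-35 \right)}} + \left(-23952 + 4733\right)} = \sqrt{\frac{-14528 - 9918}{-14315 + \left(-35 + \left(-20 + 49\right)\right)} + \left(-23952 + 4733\right)} = \sqrt{- \frac{24446}{-14315 + \left(-35 + 29\right)} - 19219} = \sqrt{- \frac{24446}{-14315 - 6} - 19219} = \sqrt{- \frac{24446}{-14321} - 19219} = \sqrt{\left(-24446\right) \left(- \frac{1}{14321}\right) - 19219} = \sqrt{\frac{24446}{14321} - 19219} = \sqrt{- \frac{275210853}{14321}} = \frac{i \sqrt{3941294625813}}{14321}$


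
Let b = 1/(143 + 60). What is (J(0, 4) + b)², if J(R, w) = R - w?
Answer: 657721/41209 ≈ 15.961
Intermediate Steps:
b = 1/203 ≈ 0.0049261
(J(0, 4) + b)² = ((0 - 1*4) + 1/203)² = ((0 - 4) + 1/203)² = (-4 + 1/203)² = (-811/203)² = 657721/41209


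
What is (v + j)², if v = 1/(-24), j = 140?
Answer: 11282881/576 ≈ 19588.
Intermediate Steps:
v = -1/24 ≈ -0.041667
(v + j)² = (-1/24 + 140)² = (3359/24)² = 11282881/576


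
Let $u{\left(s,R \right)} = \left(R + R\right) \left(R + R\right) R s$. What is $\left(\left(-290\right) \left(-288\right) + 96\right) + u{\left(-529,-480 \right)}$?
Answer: $234012755616$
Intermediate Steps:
$u{\left(s,R \right)} = 4 s R^{3}$ ($u{\left(s,R \right)} = 2 R 2 R R s = 4 R^{2} R s = 4 R^{3} s = 4 s R^{3}$)
$\left(\left(-290\right) \left(-288\right) + 96\right) + u{\left(-529,-480 \right)} = \left(\left(-290\right) \left(-288\right) + 96\right) + 4 \left(-529\right) \left(-480\right)^{3} = \left(83520 + 96\right) + 4 \left(-529\right) \left(-110592000\right) = 83616 + 234012672000 = 234012755616$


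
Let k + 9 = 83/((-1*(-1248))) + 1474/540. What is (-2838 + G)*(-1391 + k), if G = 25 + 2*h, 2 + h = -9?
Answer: 1647806349/416 ≈ 3.9611e+6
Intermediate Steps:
h = -11 (h = -2 - 9 = -11)
k = -348409/56160 (k = -9 + (83/((-1*(-1248))) + 1474/540) = -9 + (83/1248 + 1474*(1/540)) = -9 + (83*(1/1248) + 737/270) = -9 + (83/1248 + 737/270) = -9 + 157031/56160 = -348409/56160 ≈ -6.2039)
G = 3 (G = 25 + 2*(-11) = 25 - 22 = 3)
(-2838 + G)*(-1391 + k) = (-2838 + 3)*(-1391 - 348409/56160) = -2835*(-78466969/56160) = 1647806349/416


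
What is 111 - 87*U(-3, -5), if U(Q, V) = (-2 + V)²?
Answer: -4152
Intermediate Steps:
111 - 87*U(-3, -5) = 111 - 87*(-2 - 5)² = 111 - 87*(-7)² = 111 - 87*49 = 111 - 4263 = -4152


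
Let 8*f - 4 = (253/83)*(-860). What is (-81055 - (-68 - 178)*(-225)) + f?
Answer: -11348771/83 ≈ -1.3673e+5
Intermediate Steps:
f = -27156/83 (f = 1/2 + ((253/83)*(-860))/8 = 1/2 + (1/8)*(-217580/83) = 1/2 - 54395/166 = -27156/83 ≈ -327.18)
(-81055 - (-68 - 178)*(-225)) + f = (-81055 - (-68 - 178)*(-225)) - 27156/83 = (-81055 - (-246)*(-225)) - 27156/83 = (-81055 - 1*55350) - 27156/83 = (-81055 - 55350) - 27156/83 = -136405 - 27156/83 = -11348771/83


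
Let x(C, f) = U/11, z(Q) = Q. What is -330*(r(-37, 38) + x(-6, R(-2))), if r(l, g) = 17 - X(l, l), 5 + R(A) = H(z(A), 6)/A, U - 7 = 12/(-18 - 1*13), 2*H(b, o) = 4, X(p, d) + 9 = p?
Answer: -650640/31 ≈ -20988.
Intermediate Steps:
X(p, d) = -9 + p
H(b, o) = 2 (H(b, o) = (½)*4 = 2)
U = 205/31 (U = 7 + 12/(-18 - 1*13) = 7 + 12/(-18 - 13) = 7 + 12/(-31) = 7 + 12*(-1/31) = 7 - 12/31 = 205/31 ≈ 6.6129)
R(A) = -5 + 2/A
r(l, g) = 26 - l (r(l, g) = 17 - (-9 + l) = 17 + (9 - l) = 26 - l)
x(C, f) = 205/341 (x(C, f) = (205/31)/11 = (205/31)*(1/11) = 205/341)
-330*(r(-37, 38) + x(-6, R(-2))) = -330*((26 - 1*(-37)) + 205/341) = -330*((26 + 37) + 205/341) = -330*(63 + 205/341) = -330*21688/341 = -650640/31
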